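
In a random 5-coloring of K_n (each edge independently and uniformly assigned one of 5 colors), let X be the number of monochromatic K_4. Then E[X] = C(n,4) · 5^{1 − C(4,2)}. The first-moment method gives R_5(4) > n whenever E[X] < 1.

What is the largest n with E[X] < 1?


We need C(n, 4) · 5^{1 − 6} < 1, i.e. C(n, 4) < 5^{6 − 1} = 3125.
Check values of n near the boundary:
  n = 13: C(13, 4) = 715; 715 < 3125? YES
  n = 14: C(14, 4) = 1001; 1001 < 3125? YES
  n = 15: C(15, 4) = 1365; 1365 < 3125? YES
  n = 16: C(16, 4) = 1820; 1820 < 3125? YES
  n = 17: C(17, 4) = 2380; 2380 < 3125? YES
  n = 18: C(18, 4) = 3060; 3060 < 3125? YES
  n = 19: C(19, 4) = 3876; 3876 < 3125? NO
  n = 20: C(20, 4) = 4845; 4845 < 3125? NO
The largest n with C(n, 4) < 3125 is n = 18 (where E[X] = 612/625 ≈ 0.9792000). Hence R_5(4) > 18, i.e. R_5(4) ≥ 19.

Largest n = 18; hence R_5(4) > 18.


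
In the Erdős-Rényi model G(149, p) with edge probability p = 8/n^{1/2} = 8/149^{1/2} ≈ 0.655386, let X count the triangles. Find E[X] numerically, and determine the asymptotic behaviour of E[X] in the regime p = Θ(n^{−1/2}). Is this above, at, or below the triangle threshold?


Number of potential triangles: C(149, 3) = 540274.
Each occurs with probability p³ ≈ (0.655386)³ ≈ 2.81507881e-01.
By linearity: E[X] = C(149, 3)·p³ ≈ 540274 · 2.81507881e-01 ≈ 152091.389123.
Since α = 1/2 < 1, p = c/n^{1/2} ≫ 1/n is above the triangle threshold p ~ 1/n. Asymptotically E[X] ~ (c³/6)·n^{3(1−α)} = (8³/6)·n^{1.5} → ∞; triangles are abundant w.h.p.

E[X] ≈ 152091.389123; in regime p = Θ(1/n^{1/2}) E[X] diverges (above the triangle threshold p ~ 1/n).


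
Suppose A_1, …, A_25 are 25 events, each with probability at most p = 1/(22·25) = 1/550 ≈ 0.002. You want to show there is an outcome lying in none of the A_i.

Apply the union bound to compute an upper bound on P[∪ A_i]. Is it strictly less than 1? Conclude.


Union bound: P[∪_{i=1}^{25} A_i] ≤ Σ_i P[A_i] ≤ 25·p = 25·(1/550) = 1/22.
Numerically: 1/22 ≈ 0.045.
Is 1/22 < 1? YES.
Since P[∪ A_i] ≤ 1/22 < 1, the complement has P[∩ A_i^c] ≥ 1 − 1/22 = 21/22 > 0, so some outcome avoids every A_i.

25·p = 1/22 ≈ 0.045; existence CERTIFIED by the union bound.


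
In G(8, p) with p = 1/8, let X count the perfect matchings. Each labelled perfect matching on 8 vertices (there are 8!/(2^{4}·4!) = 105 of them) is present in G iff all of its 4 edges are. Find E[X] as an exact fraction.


K_8 has 8!/(2^{4}·4!) = 105 labelled perfect matchings.
For each such perfect matching H, let X_H = 1 if all 4 edges of H are present in G. Then P[X_H = 1] = p^{4} = (1/8)^{4} = 1/4096.
Summing the indicators: E[X] = Σ_H E[X_H] = 105 · p^{4} = 105 · 1/4096 = 105/4096.
Numerically: E[X] ≈ 0.02563.

E[X] = 105 · (1/8)^{4} = 105/4096 ≈ 0.02563.


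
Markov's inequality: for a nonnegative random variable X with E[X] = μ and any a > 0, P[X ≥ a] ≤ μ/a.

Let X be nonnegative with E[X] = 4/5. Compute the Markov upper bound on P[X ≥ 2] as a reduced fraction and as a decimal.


μ = E[X] = 4/5, a = 2.
Markov: P[X ≥ 2] ≤ μ/a = (4/5)/2 = 2/5.
Numerically: ≈ 0.40000.
(Since a = 2 > μ = 0.80000, the bound 2/5 is < 1 and informative.)

P[X ≥ 2] ≤ 2/5 ≈ 0.40000.


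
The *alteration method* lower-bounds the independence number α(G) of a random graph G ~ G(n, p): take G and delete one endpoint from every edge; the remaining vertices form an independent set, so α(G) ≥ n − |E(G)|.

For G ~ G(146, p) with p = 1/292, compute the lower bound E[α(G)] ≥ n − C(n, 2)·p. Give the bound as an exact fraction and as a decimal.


E[|E(G)|] = C(146, 2)·p = 10585 · (1/292) = 145/4.
E[α(G)] ≥ n − E[|E(G)|] = 146 − 145/4 = 439/4.
Numerically: ≈ 109.750.
(This is only a lower bound; the true E[α(G)] may be larger.)

E[α(G)] ≥ 439/4 ≈ 109.750.


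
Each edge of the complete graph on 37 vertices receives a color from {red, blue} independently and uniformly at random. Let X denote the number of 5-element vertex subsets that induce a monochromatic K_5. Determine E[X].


Let X = Σ_S X_S over the C(37, 5) = 435897 subsets S of size 5, where X_S = 1 if the K_5 on S is monochromatic.
For a fixed S, the K_5 on S has C(5, 2) = 10 edges. P[all 10 edges red] = (1/2)^10, and likewise for blue, so P[monochromatic] = 2·(1/2)^10 = 2^{1 − 10} = 1/512.
By linearity of expectation: E[X] = C(37, 5) · 2^{1 − 10} = 435897 · 1/512 = 435897/512.
Numerically: E[X] ≈ 851.36133.

E[X] = C(37,5)·2^(1−C(5,2)) = 435897/512 ≈ 851.36133.


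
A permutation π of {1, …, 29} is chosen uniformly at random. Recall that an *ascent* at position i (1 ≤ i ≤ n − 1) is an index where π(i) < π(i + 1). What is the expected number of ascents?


Write X = Σ X_I over i = 1, …, 28, with X_I the indicator of one ascent.
There are 28 indicators.
For each fixed i, the pair (π(i), π(i+1)) is a uniformly random ordered pair of distinct values from {1, …, 29}; by symmetry P[π(i) < π(i+1)] = 1/2.
By linearity: E[X] = 28 · (1/2) = (29 − 1) · (1/2) = 14 ≈ 14.0000.

E[X] = 14 = 14.0000.


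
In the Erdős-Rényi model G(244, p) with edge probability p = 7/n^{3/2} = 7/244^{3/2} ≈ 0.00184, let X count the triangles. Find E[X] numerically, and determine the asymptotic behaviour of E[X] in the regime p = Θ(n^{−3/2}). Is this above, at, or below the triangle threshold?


Number of potential triangles: C(244, 3) = 2391444.
Each occurs with probability p³ ≈ (0.00184)³ ≈ 6.19498e-09.
By linearity: E[X] = C(244, 3)·p³ ≈ 2391444 · 6.19498e-09 ≈ 0.015.
Since α = 3/2 > 1, p = c/n^{3/2} = o(1/n) is below the triangle threshold p ~ 1/n. Asymptotically E[X] ~ (c³/6)·n^{3(1−α)} = (7³/6)·n^{-1.5} → 0, so by Markov's inequality G has no triangles w.h.p.

E[X] ≈ 0.015; in regime p = Θ(1/n^{3/2}) E[X] tends to 0 (below the triangle threshold p ~ 1/n).


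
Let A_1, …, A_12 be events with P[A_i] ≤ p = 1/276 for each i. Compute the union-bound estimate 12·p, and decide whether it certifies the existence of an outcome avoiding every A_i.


Union bound: P[∪_{i=1}^{12} A_i] ≤ Σ_i P[A_i] ≤ 12·p = 12·(1/276) = 1/23.
Numerically: 1/23 ≈ 0.043478.
Is 1/23 < 1? YES.
Since P[∪ A_i] ≤ 1/23 < 1, the complement has P[∩ A_i^c] ≥ 1 − 1/23 = 22/23 > 0, so some outcome avoids every A_i.

12·p = 1/23 ≈ 0.043478; existence CERTIFIED by the union bound.


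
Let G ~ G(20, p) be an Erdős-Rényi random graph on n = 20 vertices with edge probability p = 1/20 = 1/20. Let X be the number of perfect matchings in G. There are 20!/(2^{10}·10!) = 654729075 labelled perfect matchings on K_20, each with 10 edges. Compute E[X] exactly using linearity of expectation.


K_20 has 20!/(2^{10}·10!) = 654729075 labelled perfect matchings.
For each such perfect matching H, let X_H = 1 if all 10 edges of H are present in G. Then P[X_H = 1] = p^{10} = (1/20)^{10} = 1/10240000000000.
By linearity of expectation: E[X] = Σ_H E[X_H] = 654729075 · p^{10} = 654729075 · 1/10240000000000 = 26189163/409600000000.
Numerically: E[X] ≈ 6.394e-05.

E[X] = 654729075 · (1/20)^{10} = 26189163/409600000000 ≈ 6.394e-05.


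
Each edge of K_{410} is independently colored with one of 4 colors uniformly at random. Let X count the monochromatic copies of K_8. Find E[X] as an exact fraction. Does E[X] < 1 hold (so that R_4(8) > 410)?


E[X] = C(410, 8) · 4^{1 − 28} = 18488798173326195 · 4^{−27} = 18488798173326195/18014398509481984.
As a reduced fraction: E[X] = 18488798173326195/18014398509481984 ≈ 1.0263.
Is E[X] < 1? NO.
Since E[X] ≥ 1, the first-moment bound is inconclusive at n = 410; it does NOT by itself certify R_4(8) > 410.

E[X] = 18488798173326195/18014398509481984 ≈ 1.0263; E[X] ≥ 1; first-moment method inconclusive here.


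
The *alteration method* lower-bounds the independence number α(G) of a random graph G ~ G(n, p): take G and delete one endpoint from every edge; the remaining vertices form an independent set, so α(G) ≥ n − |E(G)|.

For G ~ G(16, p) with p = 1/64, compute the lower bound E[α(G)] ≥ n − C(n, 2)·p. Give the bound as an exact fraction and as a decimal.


E[|E(G)|] = C(16, 2)·p = 120 · (1/64) = 15/8.
E[α(G)] ≥ n − E[|E(G)|] = 16 − 15/8 = 113/8.
Numerically: ≈ 14.125.
(This is only a lower bound; the true E[α(G)] may be larger.)

E[α(G)] ≥ 113/8 ≈ 14.125.


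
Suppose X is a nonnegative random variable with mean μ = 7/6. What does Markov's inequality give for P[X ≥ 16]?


μ = E[X] = 7/6, a = 16.
Markov: P[X ≥ 16] ≤ μ/a = (7/6)/16 = 7/96.
Numerically: ≈ 0.072917.
(Since a = 16 > μ = 1.166667, the bound 7/96 is < 1 and informative.)

P[X ≥ 16] ≤ 7/96 ≈ 0.072917.


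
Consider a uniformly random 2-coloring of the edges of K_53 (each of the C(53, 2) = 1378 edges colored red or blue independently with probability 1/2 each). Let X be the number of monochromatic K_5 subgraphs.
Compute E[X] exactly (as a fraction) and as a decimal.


Let X = Σ_S X_S over the C(53, 5) = 2869685 subsets S of size 5, where X_S = 1 if the K_5 on S is monochromatic.
For a fixed S, the K_5 on S has C(5, 2) = 10 edges. P[all 10 edges red] = (1/2)^10, and likewise for blue, so P[monochromatic] = 2·(1/2)^10 = 2^{1 − 10} = 1/512.
By linearity: E[X] = C(53, 5) · 2^{1 − 10} = 2869685 · 1/512 = 2869685/512.
Numerically: E[X] ≈ 5604.85352.

E[X] = C(53,5)·2^(1−C(5,2)) = 2869685/512 ≈ 5604.85352.


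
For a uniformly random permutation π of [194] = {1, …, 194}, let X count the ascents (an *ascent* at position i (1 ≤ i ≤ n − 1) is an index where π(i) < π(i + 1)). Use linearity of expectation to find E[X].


Write X = Σ X_I over i = 1, …, 193, with X_I the indicator of one ascent.
There are 193 indicators.
For each fixed i, the pair (π(i), π(i+1)) is a uniformly random ordered pair of distinct values from {1, …, 194}; by symmetry P[π(i) < π(i+1)] = 1/2.
By linearity: E[X] = 193 · (1/2) = (194 − 1) · (1/2) = 193/2 ≈ 96.50000.

E[X] = 193/2 = 96.50000.


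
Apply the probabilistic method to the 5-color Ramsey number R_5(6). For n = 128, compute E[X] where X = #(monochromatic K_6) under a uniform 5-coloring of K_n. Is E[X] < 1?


E[X] = C(128, 6) · 5^{1 − 15} = 5423611200 · 5^{−14} = 5423611200/6103515625.
As a reduced fraction: E[X] = 216944448/244140625 ≈ 0.888604.
Is E[X] < 1? YES.
Since E[X] < 1, there exists a 5-coloring of K_{128} with no monochromatic K_6; hence R_5(6) > 128.

E[X] = 216944448/244140625 ≈ 0.888604; E[X] < 1, so R_5(6) > 128.


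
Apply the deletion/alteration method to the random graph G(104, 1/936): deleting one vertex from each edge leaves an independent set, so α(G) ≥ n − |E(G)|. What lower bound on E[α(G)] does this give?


E[|E(G)|] = C(104, 2)·p = 5356 · (1/936) = 103/18.
E[α(G)] ≥ n − E[|E(G)|] = 104 − 103/18 = 1769/18.
Numerically: ≈ 98.27778.
(This is only a lower bound; the true E[α(G)] may be larger.)

E[α(G)] ≥ 1769/18 ≈ 98.27778.


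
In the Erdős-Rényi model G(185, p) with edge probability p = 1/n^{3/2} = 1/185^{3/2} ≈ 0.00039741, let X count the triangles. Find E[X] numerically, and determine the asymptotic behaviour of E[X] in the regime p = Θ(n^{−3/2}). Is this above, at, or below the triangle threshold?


Number of potential triangles: C(185, 3) = 1038220.
Each occurs with probability p³ ≈ (0.00039741)³ ≈ 6.2766400e-11.
By linearity: E[X] = C(185, 3)·p³ ≈ 1038220 · 6.2766400e-11 ≈ 0.00007.
Since α = 3/2 > 1, p = c/n^{3/2} = o(1/n) is below the triangle threshold p ~ 1/n. Asymptotically E[X] ~ (c³/6)·n^{3(1−α)} = (1³/6)·n^{-1.5} → 0, so by Markov's inequality G has no triangles w.h.p.

E[X] ≈ 0.00007; in regime p = Θ(1/n^{3/2}) E[X] tends to 0 (below the triangle threshold p ~ 1/n).


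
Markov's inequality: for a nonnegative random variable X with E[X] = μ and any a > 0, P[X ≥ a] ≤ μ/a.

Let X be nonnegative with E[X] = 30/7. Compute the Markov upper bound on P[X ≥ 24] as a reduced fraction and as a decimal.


μ = E[X] = 30/7, a = 24.
Markov: P[X ≥ 24] ≤ μ/a = (30/7)/24 = 5/28.
Numerically: ≈ 0.1786.
(Since a = 24 > μ = 4.2857, the bound 5/28 is < 1 and informative.)

P[X ≥ 24] ≤ 5/28 ≈ 0.1786.


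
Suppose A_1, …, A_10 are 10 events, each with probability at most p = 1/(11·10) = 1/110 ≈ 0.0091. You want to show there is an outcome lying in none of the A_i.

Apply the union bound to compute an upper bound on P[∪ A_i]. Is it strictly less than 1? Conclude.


Union bound: P[∪_{i=1}^{10} A_i] ≤ Σ_i P[A_i] ≤ 10·p = 10·(1/110) = 1/11.
Numerically: 1/11 ≈ 0.0909.
Is 1/11 < 1? YES.
Since P[∪ A_i] ≤ 1/11 < 1, the complement has P[∩ A_i^c] ≥ 1 − 1/11 = 10/11 > 0, so some outcome avoids every A_i.

10·p = 1/11 ≈ 0.0909; existence CERTIFIED by the union bound.


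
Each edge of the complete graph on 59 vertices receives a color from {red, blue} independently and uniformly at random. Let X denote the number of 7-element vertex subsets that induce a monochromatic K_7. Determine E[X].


Let X = Σ_S X_S over the C(59, 7) = 341149446 subsets S of size 7, where X_S = 1 if the K_7 on S is monochromatic.
For a fixed S, the K_7 on S has C(7, 2) = 21 edges. P[all 21 edges red] = (1/2)^21, and likewise for blue, so P[monochromatic] = 2·(1/2)^21 = 2^{1 − 21} = 1/1048576.
By linearity: E[X] = C(59, 7) · 2^{1 − 21} = 341149446 · 1/1048576 = 170574723/524288.
Numerically: E[X] ≈ 325.345.

E[X] = C(59,7)·2^(1−C(7,2)) = 170574723/524288 ≈ 325.345.


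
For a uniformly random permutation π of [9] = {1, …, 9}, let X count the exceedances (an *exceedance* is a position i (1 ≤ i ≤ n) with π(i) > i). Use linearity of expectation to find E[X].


Write X = Σ_{i=1}^{9} X_i, where X_i = 1_{π(i) > i}.
For each fixed i, π(i) is uniform over {1, …, 9} (marginal of a uniform permutation), so P[π(i) > i] = (n − i)/n. Summing: Σ_{i=1}^{9} (n − i)/n = (0 + 1 + … + 8)/9 = 9(9 − 1)/(2·9) = (9 − 1)/2.
Hence E[X] = Σ_{i=1}^{9} (9 − i)/9 = 4 ≈ 4.00000.

E[X] = 4 = 4.00000.


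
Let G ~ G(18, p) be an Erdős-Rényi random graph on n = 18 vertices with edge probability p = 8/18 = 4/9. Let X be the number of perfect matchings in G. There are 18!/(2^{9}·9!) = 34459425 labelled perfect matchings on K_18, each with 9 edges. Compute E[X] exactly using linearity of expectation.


K_18 has 18!/(2^{9}·9!) = 34459425 labelled perfect matchings.
For each such perfect matching H, let X_H = 1 if all 9 edges of H are present in G. Then P[X_H = 1] = p^{9} = (4/9)^{9} = 262144/387420489.
Summing the indicators: E[X] = Σ_H E[X_H] = 34459425 · p^{9} = 34459425 · 262144/387420489 = 111522611200/4782969.
Numerically: E[X] ≈ 23316.6.

E[X] = 34459425 · (4/9)^{9} = 111522611200/4782969 ≈ 23316.6.


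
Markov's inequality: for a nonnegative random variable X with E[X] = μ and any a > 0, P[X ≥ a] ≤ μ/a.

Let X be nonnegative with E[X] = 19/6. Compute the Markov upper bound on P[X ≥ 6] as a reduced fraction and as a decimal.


μ = E[X] = 19/6, a = 6.
Markov: P[X ≥ 6] ≤ μ/a = (19/6)/6 = 19/36.
Numerically: ≈ 0.528.
(Since a = 6 > μ = 3.167, the bound 19/36 is < 1 and informative.)

P[X ≥ 6] ≤ 19/36 ≈ 0.528.


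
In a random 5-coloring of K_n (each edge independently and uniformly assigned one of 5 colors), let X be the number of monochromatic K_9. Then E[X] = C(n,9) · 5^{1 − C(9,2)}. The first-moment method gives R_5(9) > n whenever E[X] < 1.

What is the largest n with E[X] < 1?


We need C(n, 9) · 5^{1 − 36} < 1, i.e. C(n, 9) < 5^{36 − 1} = 2910383045673370361328125.
Check values of n near the boundary:
  n = 2169: C(2169, 9) = 2879753360044504243499683; 2879753360044504243499683 < 2910383045673370361328125? YES
  n = 2170: C(2170, 9) = 2891746779868845075610510; 2891746779868845075610510 < 2910383045673370361328125? YES
  n = 2171: C(2171, 9) = 2903784578674959601827205; 2903784578674959601827205 < 2910383045673370361328125? YES
  n = 2172: C(2172, 9) = 2915866900084148060642020; 2915866900084148060642020 < 2910383045673370361328125? NO
The largest n with C(n, 9) < 2910383045673370361328125 is n = 2171 (where E[X] = 580756915734991920365441/582076609134674072265625 ≈ 0.9977). Hence R_5(9) > 2171, i.e. R_5(9) ≥ 2172.

Largest n = 2171; hence R_5(9) > 2171.


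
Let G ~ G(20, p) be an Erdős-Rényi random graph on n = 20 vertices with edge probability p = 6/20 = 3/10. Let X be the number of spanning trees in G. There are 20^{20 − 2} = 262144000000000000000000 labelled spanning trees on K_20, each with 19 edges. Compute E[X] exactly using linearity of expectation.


K_20 has 20^{20 − 2} = 262144000000000000000000 labelled spanning trees.
For each such spanning tree H, let X_H = 1 if all 19 edges of H are present in G. Then P[X_H = 1] = p^{19} = (3/10)^{19} = 1162261467/10000000000000000000.
By linearity: E[X] = Σ_H E[X_H] = 262144000000000000000000 · p^{19} = 262144000000000000000000 · 1162261467/10000000000000000000 = 152339935002624/5.
Numerically: E[X] ≈ 3.0468e+13.

E[X] = 262144000000000000000000 · (3/10)^{19} = 152339935002624/5 ≈ 3.0468e+13.


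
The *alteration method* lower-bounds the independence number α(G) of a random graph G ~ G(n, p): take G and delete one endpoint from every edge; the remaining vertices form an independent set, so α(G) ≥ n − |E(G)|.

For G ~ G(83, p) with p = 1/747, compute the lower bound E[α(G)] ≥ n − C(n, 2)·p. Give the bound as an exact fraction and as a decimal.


E[|E(G)|] = C(83, 2)·p = 3403 · (1/747) = 41/9.
E[α(G)] ≥ n − E[|E(G)|] = 83 − 41/9 = 706/9.
Numerically: ≈ 78.4444.
(This is only a lower bound; the true E[α(G)] may be larger.)

E[α(G)] ≥ 706/9 ≈ 78.4444.


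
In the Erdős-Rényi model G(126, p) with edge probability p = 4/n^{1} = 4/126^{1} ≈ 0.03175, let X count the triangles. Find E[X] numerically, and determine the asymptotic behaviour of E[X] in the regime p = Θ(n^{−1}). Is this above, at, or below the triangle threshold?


Number of potential triangles: C(126, 3) = 325500.
Each occurs with probability p³ ≈ (0.03175)³ ≈ 3.199399e-05.
By linearity: E[X] = C(126, 3)·p³ ≈ 325500 · 3.199399e-05 ≈ 10.4140.
Here α = 1, so p = 4/n is exactly at the triangle threshold p ~ 1/n. Asymptotically E[X] → c³/6 = 4³/6 = 32/3 ≈ 10.6667, a bounded constant. In this regime the triangle count is asymptotically Poisson(c³/6).

E[X] ≈ 10.4140; in regime p = Θ(1/n^{1}) E[X] stays bounded (at the triangle threshold p ~ 1/n).


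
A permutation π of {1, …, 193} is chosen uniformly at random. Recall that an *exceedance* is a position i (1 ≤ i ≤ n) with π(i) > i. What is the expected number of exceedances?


Write X = Σ_{i=1}^{193} X_i, where X_i = 1_{π(i) > i}.
For each fixed i, π(i) is uniform over {1, …, 193} (marginal of a uniform permutation), so P[π(i) > i] = (n − i)/n. Summing: Σ_{i=1}^{193} (n − i)/n = (0 + 1 + … + 192)/193 = 193(193 − 1)/(2·193) = (193 − 1)/2.
Hence E[X] = Σ_{i=1}^{193} (193 − i)/193 = 96 ≈ 96.000.

E[X] = 96 = 96.000.


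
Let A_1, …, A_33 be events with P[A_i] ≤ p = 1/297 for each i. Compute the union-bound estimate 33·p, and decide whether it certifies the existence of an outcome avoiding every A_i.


Union bound: P[∪_{i=1}^{33} A_i] ≤ Σ_i P[A_i] ≤ 33·p = 33·(1/297) = 1/9.
Numerically: 1/9 ≈ 0.11111.
Is 1/9 < 1? YES.
Since P[∪ A_i] ≤ 1/9 < 1, the complement has P[∩ A_i^c] ≥ 1 − 1/9 = 8/9 > 0, so some outcome avoids every A_i.

33·p = 1/9 ≈ 0.11111; existence CERTIFIED by the union bound.


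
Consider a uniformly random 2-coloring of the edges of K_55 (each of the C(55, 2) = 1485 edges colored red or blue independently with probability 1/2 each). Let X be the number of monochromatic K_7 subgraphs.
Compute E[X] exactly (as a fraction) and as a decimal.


Let X = Σ_S X_S over the C(55, 7) = 202927725 subsets S of size 7, where X_S = 1 if the K_7 on S is monochromatic.
For a fixed S, the K_7 on S has C(7, 2) = 21 edges. P[all 21 edges red] = (1/2)^21, and likewise for blue, so P[monochromatic] = 2·(1/2)^21 = 2^{1 − 21} = 1/1048576.
Summing: E[X] = C(55, 7) · 2^{1 − 21} = 202927725 · 1/1048576 = 202927725/1048576.
Numerically: E[X] ≈ 193.526959.

E[X] = C(55,7)·2^(1−C(7,2)) = 202927725/1048576 ≈ 193.526959.


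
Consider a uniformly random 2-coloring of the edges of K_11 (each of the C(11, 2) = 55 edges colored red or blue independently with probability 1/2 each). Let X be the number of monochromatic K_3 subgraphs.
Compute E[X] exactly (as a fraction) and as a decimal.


Let X = Σ_S X_S over the C(11, 3) = 165 subsets S of size 3, where X_S = 1 if the K_3 on S is monochromatic.
For a fixed S, the K_3 on S has C(3, 2) = 3 edges. P[all 3 edges red] = (1/2)^3, and likewise for blue, so P[monochromatic] = 2·(1/2)^3 = 2^{1 − 3} = 1/4.
Summing: E[X] = C(11, 3) · 2^{1 − 3} = 165 · 1/4 = 165/4.
Numerically: E[X] ≈ 41.25000.

E[X] = C(11,3)·2^(1−C(3,2)) = 165/4 ≈ 41.25000.


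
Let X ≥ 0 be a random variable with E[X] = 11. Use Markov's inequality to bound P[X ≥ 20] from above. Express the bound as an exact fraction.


μ = E[X] = 11, a = 20.
Markov: P[X ≥ 20] ≤ μ/a = (11)/20 = 11/20.
Numerically: ≈ 0.55000.
(Since a = 20 > μ = 11.00000, the bound 11/20 is < 1 and informative.)

P[X ≥ 20] ≤ 11/20 ≈ 0.55000.


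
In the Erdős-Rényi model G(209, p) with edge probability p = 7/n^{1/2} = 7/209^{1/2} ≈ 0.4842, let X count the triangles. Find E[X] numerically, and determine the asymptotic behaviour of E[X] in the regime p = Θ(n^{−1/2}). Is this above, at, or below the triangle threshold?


Number of potential triangles: C(209, 3) = 1499784.
Each occurs with probability p³ ≈ (0.4842)³ ≈ 1.1352060e-01.
By linearity: E[X] = C(209, 3)·p³ ≈ 1499784 · 1.1352060e-01 ≈ 170256.38465.
Since α = 1/2 < 1, p = c/n^{1/2} ≫ 1/n is above the triangle threshold p ~ 1/n. Asymptotically E[X] ~ (c³/6)·n^{3(1−α)} = (7³/6)·n^{1.5} → ∞; triangles are abundant w.h.p.

E[X] ≈ 170256.38465; in regime p = Θ(1/n^{1/2}) E[X] diverges (above the triangle threshold p ~ 1/n).


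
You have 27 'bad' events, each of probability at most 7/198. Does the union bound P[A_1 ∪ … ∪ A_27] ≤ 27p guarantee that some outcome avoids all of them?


Union bound: P[∪_{i=1}^{27} A_i] ≤ Σ_i P[A_i] ≤ 27·p = 27·(7/198) = 21/22.
Numerically: 21/22 ≈ 0.95455.
Is 21/22 < 1? YES.
Since P[∪ A_i] ≤ 21/22 < 1, the complement has P[∩ A_i^c] ≥ 1 − 21/22 = 1/22 > 0, so some outcome avoids every A_i.

27·p = 21/22 ≈ 0.95455; existence CERTIFIED by the union bound.


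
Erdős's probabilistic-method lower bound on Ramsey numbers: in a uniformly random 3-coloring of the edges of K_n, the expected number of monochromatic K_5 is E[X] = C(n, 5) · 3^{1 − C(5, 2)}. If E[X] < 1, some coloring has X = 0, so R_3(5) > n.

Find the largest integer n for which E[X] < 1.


We need C(n, 5) · 3^{1 − 10} < 1, i.e. C(n, 5) < 3^{10 − 1} = 19683.
Check values of n near the boundary:
  n = 16: C(16, 5) = 4368; 4368 < 19683? YES
  n = 17: C(17, 5) = 6188; 6188 < 19683? YES
  n = 18: C(18, 5) = 8568; 8568 < 19683? YES
  n = 19: C(19, 5) = 11628; 11628 < 19683? YES
  n = 20: C(20, 5) = 15504; 15504 < 19683? YES
  n = 21: C(21, 5) = 20349; 20349 < 19683? NO
  n = 22: C(22, 5) = 26334; 26334 < 19683? NO
  n = 23: C(23, 5) = 33649; 33649 < 19683? NO
The largest n with C(n, 5) < 19683 is n = 20 (where E[X] = 5168/6561 ≈ 0.7877). Hence R_3(5) > 20, i.e. R_3(5) ≥ 21.

Largest n = 20; hence R_3(5) > 20.


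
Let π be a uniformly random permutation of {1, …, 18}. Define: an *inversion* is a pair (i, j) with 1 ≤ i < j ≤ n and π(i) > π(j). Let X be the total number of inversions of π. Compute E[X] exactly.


Write X = Σ X_I over the C(18, 2) = 153 pairs i < j, with X_I the indicator of one inversion.
There are 153 indicators.
For each fixed pair i < j, the values π(i) and π(j) are two distinct elements of {1, …, 18} in uniformly random order; by symmetry P[π(i) > π(j)] = 1/2.
By linearity: E[X] = 153 · (1/2) = C(18, 2) · (1/2) = 153/2 = 153/2 ≈ 76.5000.

E[X] = 153/2 = 76.5000.


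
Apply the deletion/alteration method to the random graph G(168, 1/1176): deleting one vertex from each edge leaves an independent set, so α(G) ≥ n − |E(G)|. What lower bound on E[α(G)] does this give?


E[|E(G)|] = C(168, 2)·p = 14028 · (1/1176) = 167/14.
E[α(G)] ≥ n − E[|E(G)|] = 168 − 167/14 = 2185/14.
Numerically: ≈ 156.071429.
(This is only a lower bound; the true E[α(G)] may be larger.)

E[α(G)] ≥ 2185/14 ≈ 156.071429.


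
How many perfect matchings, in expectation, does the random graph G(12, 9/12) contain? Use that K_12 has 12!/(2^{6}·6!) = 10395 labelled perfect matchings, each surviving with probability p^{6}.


K_12 has 12!/(2^{6}·6!) = 10395 labelled perfect matchings.
For each such perfect matching H, let X_H = 1 if all 6 edges of H are present in G. Then P[X_H = 1] = p^{6} = (3/4)^{6} = 729/4096.
By linearity of expectation: E[X] = Σ_H E[X_H] = 10395 · p^{6} = 10395 · 729/4096 = 7577955/4096.
Numerically: E[X] ≈ 1850.09.

E[X] = 10395 · (3/4)^{6} = 7577955/4096 ≈ 1850.09.


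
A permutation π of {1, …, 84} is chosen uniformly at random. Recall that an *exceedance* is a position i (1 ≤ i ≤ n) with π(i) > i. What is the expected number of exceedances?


Write X = Σ_{i=1}^{84} X_i, where X_i = 1_{π(i) > i}.
For each fixed i, π(i) is uniform over {1, …, 84} (marginal of a uniform permutation), so P[π(i) > i] = (n − i)/n. Summing: Σ_{i=1}^{84} (n − i)/n = (0 + 1 + … + 83)/84 = 84(84 − 1)/(2·84) = (84 − 1)/2.
Hence E[X] = Σ_{i=1}^{84} (84 − i)/84 = 83/2 ≈ 41.5000.

E[X] = 83/2 = 41.5000.


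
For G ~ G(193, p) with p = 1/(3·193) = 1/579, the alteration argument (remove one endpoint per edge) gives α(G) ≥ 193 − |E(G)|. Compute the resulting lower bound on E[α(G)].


E[|E(G)|] = C(193, 2)·p = 18528 · (1/579) = 32.
E[α(G)] ≥ n − E[|E(G)|] = 193 − 32 = 161.
Numerically: ≈ 161.000000.
(This is only a lower bound; the true E[α(G)] may be larger.)

E[α(G)] ≥ 161 ≈ 161.000000.


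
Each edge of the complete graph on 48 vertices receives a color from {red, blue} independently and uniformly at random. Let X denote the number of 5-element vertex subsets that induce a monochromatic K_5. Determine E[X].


Let X = Σ_S X_S over the C(48, 5) = 1712304 subsets S of size 5, where X_S = 1 if the K_5 on S is monochromatic.
For a fixed S, the K_5 on S has C(5, 2) = 10 edges. P[all 10 edges red] = (1/2)^10, and likewise for blue, so P[monochromatic] = 2·(1/2)^10 = 2^{1 − 10} = 1/512.
By linearity of expectation: E[X] = C(48, 5) · 2^{1 − 10} = 1712304 · 1/512 = 107019/32.
Numerically: E[X] ≈ 3344.34375.

E[X] = C(48,5)·2^(1−C(5,2)) = 107019/32 ≈ 3344.34375.


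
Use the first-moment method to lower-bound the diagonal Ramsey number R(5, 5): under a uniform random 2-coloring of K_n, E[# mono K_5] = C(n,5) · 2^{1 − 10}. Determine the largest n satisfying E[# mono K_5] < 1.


We need C(n, 5) · 2^{1 − 10} < 1, i.e. C(n, 5) < 2^{10 − 1} = 512.
Check values of n near the boundary:
  n = 9: C(9, 5) = 126; 126 < 512? YES
  n = 10: C(10, 5) = 252; 252 < 512? YES
  n = 11: C(11, 5) = 462; 462 < 512? YES
  n = 12: C(12, 5) = 792; 792 < 512? NO
The largest n with C(n, 5) < 512 is n = 11 (where E[X] = 231/256 ≈ 0.90234). Hence R(5, 5) > 11, i.e. R(5, 5) ≥ 12.

Largest n = 11; hence R(5, 5) > 11.


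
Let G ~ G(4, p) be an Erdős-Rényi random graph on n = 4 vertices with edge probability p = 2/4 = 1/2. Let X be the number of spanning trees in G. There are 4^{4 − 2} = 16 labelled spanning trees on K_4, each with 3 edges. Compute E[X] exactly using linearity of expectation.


K_4 has 4^{4 − 2} = 16 labelled spanning trees.
For each such spanning tree H, let X_H = 1 if all 3 edges of H are present in G. Then P[X_H = 1] = p^{3} = (1/2)^{3} = 1/8.
Summing the indicators: E[X] = Σ_H E[X_H] = 16 · p^{3} = 16 · 1/8 = 2.
Numerically: E[X] ≈ 2.

E[X] = 16 · (1/2)^{3} = 2 ≈ 2.


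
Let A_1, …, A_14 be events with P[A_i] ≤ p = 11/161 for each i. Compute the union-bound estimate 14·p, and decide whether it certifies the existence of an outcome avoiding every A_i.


Union bound: P[∪_{i=1}^{14} A_i] ≤ Σ_i P[A_i] ≤ 14·p = 14·(11/161) = 22/23.
Numerically: 22/23 ≈ 0.957.
Is 22/23 < 1? YES.
Since P[∪ A_i] ≤ 22/23 < 1, the complement has P[∩ A_i^c] ≥ 1 − 22/23 = 1/23 > 0, so some outcome avoids every A_i.

14·p = 22/23 ≈ 0.957; existence CERTIFIED by the union bound.


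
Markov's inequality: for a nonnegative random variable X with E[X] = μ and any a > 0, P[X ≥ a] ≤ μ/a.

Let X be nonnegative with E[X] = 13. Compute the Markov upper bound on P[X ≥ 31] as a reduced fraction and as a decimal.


μ = E[X] = 13, a = 31.
Markov: P[X ≥ 31] ≤ μ/a = (13)/31 = 13/31.
Numerically: ≈ 0.419355.
(Since a = 31 > μ = 13.000000, the bound 13/31 is < 1 and informative.)

P[X ≥ 31] ≤ 13/31 ≈ 0.419355.


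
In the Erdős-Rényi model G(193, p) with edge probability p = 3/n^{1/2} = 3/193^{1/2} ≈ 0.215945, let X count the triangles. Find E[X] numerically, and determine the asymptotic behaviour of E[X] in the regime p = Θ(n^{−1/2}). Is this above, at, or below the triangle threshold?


Number of potential triangles: C(193, 3) = 1179616.
Each occurs with probability p³ ≈ (0.215945)³ ≈ 1.00699613e-02.
By linearity: E[X] = C(193, 3)·p³ ≈ 1179616 · 1.00699613e-02 ≈ 11878.687445.
Since α = 1/2 < 1, p = c/n^{1/2} ≫ 1/n is above the triangle threshold p ~ 1/n. Asymptotically E[X] ~ (c³/6)·n^{3(1−α)} = (3³/6)·n^{1.5} → ∞; triangles are abundant w.h.p.

E[X] ≈ 11878.687445; in regime p = Θ(1/n^{1/2}) E[X] diverges (above the triangle threshold p ~ 1/n).


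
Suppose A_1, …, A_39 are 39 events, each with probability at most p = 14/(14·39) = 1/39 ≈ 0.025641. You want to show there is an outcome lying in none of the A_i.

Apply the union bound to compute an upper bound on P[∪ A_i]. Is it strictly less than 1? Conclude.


Union bound: P[∪_{i=1}^{39} A_i] ≤ Σ_i P[A_i] ≤ 39·p = 39·(1/39) = 1.
Numerically: 1 ≈ 1.000000.
Is 1 < 1? NO.
Since the bound 1 is ≥ 1, the union bound is uninformative here; it does NOT by itself certify existence.

39·p = 1 ≈ 1.000000; existence NOT certified by the union bound.


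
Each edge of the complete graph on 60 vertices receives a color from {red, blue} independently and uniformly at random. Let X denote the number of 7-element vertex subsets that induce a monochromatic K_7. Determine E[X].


Let X = Σ_S X_S over the C(60, 7) = 386206920 subsets S of size 7, where X_S = 1 if the K_7 on S is monochromatic.
For a fixed S, the K_7 on S has C(7, 2) = 21 edges. P[all 21 edges red] = (1/2)^21, and likewise for blue, so P[monochromatic] = 2·(1/2)^21 = 2^{1 − 21} = 1/1048576.
Summing: E[X] = C(60, 7) · 2^{1 − 21} = 386206920 · 1/1048576 = 48275865/131072.
Numerically: E[X] ≈ 368.3156.

E[X] = C(60,7)·2^(1−C(7,2)) = 48275865/131072 ≈ 368.3156.


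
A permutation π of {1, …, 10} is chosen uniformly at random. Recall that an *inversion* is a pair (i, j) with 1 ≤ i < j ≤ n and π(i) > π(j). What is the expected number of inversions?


Write X = Σ X_I over the C(10, 2) = 45 pairs i < j, with X_I the indicator of one inversion.
There are 45 indicators.
For each fixed pair i < j, the values π(i) and π(j) are two distinct elements of {1, …, 10} in uniformly random order; by symmetry P[π(i) > π(j)] = 1/2.
By linearity: E[X] = 45 · (1/2) = C(10, 2) · (1/2) = 45/2 = 45/2 ≈ 22.500000.

E[X] = 45/2 = 22.500000.


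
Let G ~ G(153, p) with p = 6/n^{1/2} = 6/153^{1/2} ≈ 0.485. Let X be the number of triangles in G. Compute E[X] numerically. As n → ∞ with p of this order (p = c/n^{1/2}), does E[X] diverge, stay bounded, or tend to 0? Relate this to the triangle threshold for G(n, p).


Number of potential triangles: C(153, 3) = 585276.
Each occurs with probability p³ ≈ (0.485)³ ≈ 1.14134e-01.
By linearity: E[X] = C(153, 3)·p³ ≈ 585276 · 1.14134e-01 ≈ 66800.132.
Since α = 1/2 < 1, p = c/n^{1/2} ≫ 1/n is above the triangle threshold p ~ 1/n. Asymptotically E[X] ~ (c³/6)·n^{3(1−α)} = (6³/6)·n^{1.5} → ∞; triangles are abundant w.h.p.

E[X] ≈ 66800.132; in regime p = Θ(1/n^{1/2}) E[X] diverges (above the triangle threshold p ~ 1/n).


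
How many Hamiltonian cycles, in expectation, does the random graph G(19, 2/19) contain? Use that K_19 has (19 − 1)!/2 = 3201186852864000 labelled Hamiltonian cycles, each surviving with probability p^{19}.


K_19 has (19 − 1)!/2 = 3201186852864000 labelled Hamiltonian cycles.
For each such Hamiltonian cycle H, let X_H = 1 if all 19 edges of H are present in G. Then P[X_H = 1] = p^{19} = (2/19)^{19} = 524288/1978419655660313589123979.
By linearity of expectation: E[X] = Σ_H E[X_H] = 3201186852864000 · p^{19} = 3201186852864000 · 524288/1978419655660313589123979 = 1678343852714360832000/1978419655660313589123979.
Numerically: E[X] ≈ 0.00084833.

E[X] = 3201186852864000 · (2/19)^{19} = 1678343852714360832000/1978419655660313589123979 ≈ 0.00084833.


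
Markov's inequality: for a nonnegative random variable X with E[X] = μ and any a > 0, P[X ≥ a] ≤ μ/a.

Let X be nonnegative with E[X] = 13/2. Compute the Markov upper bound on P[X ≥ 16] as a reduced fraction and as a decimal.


μ = E[X] = 13/2, a = 16.
Markov: P[X ≥ 16] ≤ μ/a = (13/2)/16 = 13/32.
Numerically: ≈ 0.406.
(Since a = 16 > μ = 6.500, the bound 13/32 is < 1 and informative.)

P[X ≥ 16] ≤ 13/32 ≈ 0.406.


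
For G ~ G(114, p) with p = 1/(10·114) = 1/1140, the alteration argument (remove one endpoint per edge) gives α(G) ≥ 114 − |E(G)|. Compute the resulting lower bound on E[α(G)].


E[|E(G)|] = C(114, 2)·p = 6441 · (1/1140) = 113/20.
E[α(G)] ≥ n − E[|E(G)|] = 114 − 113/20 = 2167/20.
Numerically: ≈ 108.3500.
(This is only a lower bound; the true E[α(G)] may be larger.)

E[α(G)] ≥ 2167/20 ≈ 108.3500.


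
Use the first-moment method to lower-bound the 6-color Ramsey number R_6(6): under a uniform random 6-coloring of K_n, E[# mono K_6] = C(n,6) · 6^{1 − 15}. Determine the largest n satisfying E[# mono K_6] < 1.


We need C(n, 6) · 6^{1 − 15} < 1, i.e. C(n, 6) < 6^{15 − 1} = 78364164096.
Check values of n near the boundary:
  n = 195: C(195, 6) = 70656049360; 70656049360 < 78364164096? YES
  n = 196: C(196, 6) = 72887293024; 72887293024 < 78364164096? YES
  n = 197: C(197, 6) = 75176946208; 75176946208 < 78364164096? YES
  n = 198: C(198, 6) = 77526225777; 77526225777 < 78364164096? YES
  n = 199: C(199, 6) = 79936367511; 79936367511 < 78364164096? NO
  n = 200: C(200, 6) = 82408626300; 82408626300 < 78364164096? NO
  n = 201: C(201, 6) = 84944276340; 84944276340 < 78364164096? NO
The largest n with C(n, 6) < 78364164096 is n = 198 (where E[X] = 25842075259/26121388032 ≈ 0.9893071). Hence R_6(6) > 198, i.e. R_6(6) ≥ 199.

Largest n = 198; hence R_6(6) > 198.


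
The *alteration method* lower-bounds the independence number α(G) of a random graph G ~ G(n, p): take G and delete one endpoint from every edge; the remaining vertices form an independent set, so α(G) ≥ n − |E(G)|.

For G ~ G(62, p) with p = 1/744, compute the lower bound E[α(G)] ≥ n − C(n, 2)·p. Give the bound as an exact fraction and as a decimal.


E[|E(G)|] = C(62, 2)·p = 1891 · (1/744) = 61/24.
E[α(G)] ≥ n − E[|E(G)|] = 62 − 61/24 = 1427/24.
Numerically: ≈ 59.4583.
(This is only a lower bound; the true E[α(G)] may be larger.)

E[α(G)] ≥ 1427/24 ≈ 59.4583.


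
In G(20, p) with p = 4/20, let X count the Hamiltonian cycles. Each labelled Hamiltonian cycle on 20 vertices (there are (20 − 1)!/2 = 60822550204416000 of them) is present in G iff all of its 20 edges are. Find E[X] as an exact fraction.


K_20 has (20 − 1)!/2 = 60822550204416000 labelled Hamiltonian cycles.
For each such Hamiltonian cycle H, let X_H = 1 if all 20 edges of H are present in G. Then P[X_H = 1] = p^{20} = (1/5)^{20} = 1/95367431640625.
Summing the indicators: E[X] = Σ_H E[X_H] = 60822550204416000 · p^{20} = 60822550204416000 · 1/95367431640625 = 486580401635328/762939453125.
Numerically: E[X] ≈ 637.8.

E[X] = 60822550204416000 · (1/5)^{20} = 486580401635328/762939453125 ≈ 637.8.


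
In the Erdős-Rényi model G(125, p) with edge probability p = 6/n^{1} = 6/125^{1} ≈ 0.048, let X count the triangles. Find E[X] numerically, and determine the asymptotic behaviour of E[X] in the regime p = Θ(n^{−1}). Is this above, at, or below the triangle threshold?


Number of potential triangles: C(125, 3) = 317750.
Each occurs with probability p³ ≈ (0.048)³ ≈ 1.10592e-04.
By linearity: E[X] = C(125, 3)·p³ ≈ 317750 · 1.10592e-04 ≈ 35.141.
Here α = 1, so p = 6/n is exactly at the triangle threshold p ~ 1/n. Asymptotically E[X] → c³/6 = 6³/6 = 36 ≈ 36.000, a bounded constant. In this regime the triangle count is asymptotically Poisson(c³/6).

E[X] ≈ 35.141; in regime p = Θ(1/n^{1}) E[X] stays bounded (at the triangle threshold p ~ 1/n).


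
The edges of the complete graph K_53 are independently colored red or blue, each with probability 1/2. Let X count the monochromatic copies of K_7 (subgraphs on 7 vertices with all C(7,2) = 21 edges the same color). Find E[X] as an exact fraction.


Let X = Σ_S X_S over the C(53, 7) = 154143080 subsets S of size 7, where X_S = 1 if the K_7 on S is monochromatic.
For a fixed S, the K_7 on S has C(7, 2) = 21 edges. P[all 21 edges red] = (1/2)^21, and likewise for blue, so P[monochromatic] = 2·(1/2)^21 = 2^{1 − 21} = 1/1048576.
By linearity: E[X] = C(53, 7) · 2^{1 − 21} = 154143080 · 1/1048576 = 19267885/131072.
Numerically: E[X] ≈ 147.0023.

E[X] = C(53,7)·2^(1−C(7,2)) = 19267885/131072 ≈ 147.0023.


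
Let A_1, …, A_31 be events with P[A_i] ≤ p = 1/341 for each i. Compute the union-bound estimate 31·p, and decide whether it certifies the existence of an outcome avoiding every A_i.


Union bound: P[∪_{i=1}^{31} A_i] ≤ Σ_i P[A_i] ≤ 31·p = 31·(1/341) = 1/11.
Numerically: 1/11 ≈ 0.09091.
Is 1/11 < 1? YES.
Since P[∪ A_i] ≤ 1/11 < 1, the complement has P[∩ A_i^c] ≥ 1 − 1/11 = 10/11 > 0, so some outcome avoids every A_i.

31·p = 1/11 ≈ 0.09091; existence CERTIFIED by the union bound.


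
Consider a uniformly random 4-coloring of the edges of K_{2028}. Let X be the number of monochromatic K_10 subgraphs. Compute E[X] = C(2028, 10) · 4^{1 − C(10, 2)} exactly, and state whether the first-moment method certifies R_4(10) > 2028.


E[X] = C(2028, 10) · 4^{1 − 45} = 317149973285521499299300410 · 4^{−44} = 317149973285521499299300410/309485009821345068724781056.
As a reduced fraction: E[X] = 158574986642760749649650205/154742504910672534362390528 ≈ 1.02477.
Is E[X] < 1? NO.
Since E[X] ≥ 1, the first-moment bound is inconclusive at n = 2028; it does NOT by itself certify R_4(10) > 2028.

E[X] = 158574986642760749649650205/154742504910672534362390528 ≈ 1.02477; E[X] ≥ 1; first-moment method inconclusive here.


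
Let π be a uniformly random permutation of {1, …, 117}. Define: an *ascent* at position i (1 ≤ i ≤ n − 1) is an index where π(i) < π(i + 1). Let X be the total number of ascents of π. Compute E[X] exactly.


Write X = Σ X_I over i = 1, …, 116, with X_I the indicator of one ascent.
There are 116 indicators.
For each fixed i, the pair (π(i), π(i+1)) is a uniformly random ordered pair of distinct values from {1, …, 117}; by symmetry P[π(i) < π(i+1)] = 1/2.
By linearity: E[X] = 116 · (1/2) = (117 − 1) · (1/2) = 58 ≈ 58.000.

E[X] = 58 = 58.000.


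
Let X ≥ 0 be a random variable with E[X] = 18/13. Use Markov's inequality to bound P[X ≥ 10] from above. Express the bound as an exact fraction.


μ = E[X] = 18/13, a = 10.
Markov: P[X ≥ 10] ≤ μ/a = (18/13)/10 = 9/65.
Numerically: ≈ 0.13846.
(Since a = 10 > μ = 1.38462, the bound 9/65 is < 1 and informative.)

P[X ≥ 10] ≤ 9/65 ≈ 0.13846.
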